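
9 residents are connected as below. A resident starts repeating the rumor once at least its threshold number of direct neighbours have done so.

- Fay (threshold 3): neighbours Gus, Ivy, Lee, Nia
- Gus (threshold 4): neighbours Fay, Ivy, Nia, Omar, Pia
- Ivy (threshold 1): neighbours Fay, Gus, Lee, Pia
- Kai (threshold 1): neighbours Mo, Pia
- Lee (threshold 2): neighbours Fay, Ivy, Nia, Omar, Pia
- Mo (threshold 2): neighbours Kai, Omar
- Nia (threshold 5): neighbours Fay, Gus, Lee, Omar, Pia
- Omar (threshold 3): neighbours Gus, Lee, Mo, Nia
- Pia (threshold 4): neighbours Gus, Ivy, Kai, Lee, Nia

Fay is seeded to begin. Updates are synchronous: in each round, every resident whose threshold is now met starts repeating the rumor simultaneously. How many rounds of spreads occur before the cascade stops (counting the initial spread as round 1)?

Round 1 — Fay starts repeating the rumor (initial).
Round 2 — checking thresholds:
  Gus: 1 of 5 neighbours < 4, holds.
  Ivy: 1 of 4 neighbours ≥ 1, starts repeating the rumor.
  Lee: 1 of 5 neighbours < 2, holds.
  Nia: 1 of 5 neighbours < 5, holds.
Round 3 — checking thresholds:
  Gus: 2 of 5 neighbours < 4, holds.
  Lee: 2 of 5 neighbours ≥ 2, starts repeating the rumor.
  Nia: 1 of 5 neighbours < 5, holds.
  Pia: 1 of 5 neighbours < 4, holds.
Round 4 — no new spreads; cascade stops.

3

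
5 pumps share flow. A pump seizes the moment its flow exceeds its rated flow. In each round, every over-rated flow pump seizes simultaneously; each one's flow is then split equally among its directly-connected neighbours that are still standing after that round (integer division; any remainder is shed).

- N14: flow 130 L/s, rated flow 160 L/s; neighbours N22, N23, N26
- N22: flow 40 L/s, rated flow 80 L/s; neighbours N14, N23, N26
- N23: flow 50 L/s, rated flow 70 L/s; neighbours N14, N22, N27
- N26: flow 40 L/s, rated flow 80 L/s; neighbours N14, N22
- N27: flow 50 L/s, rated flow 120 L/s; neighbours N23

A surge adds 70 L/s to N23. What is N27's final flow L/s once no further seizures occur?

Round 1 — N23 at 120 > 70. N23 seizes.
  N23 sheds 120 L/s to N14, N22, N27: 40 each.
    N14: 130+40 = 170 > 160
    N22: 40+40 = 80 ≤ 80
    N27: 50+40 = 90 ≤ 120
Round 2 — N14 seizes.
  N14 sheds 170 L/s to N22, N26: 85 each.
    N22: 80+85 = 165 > 80
    N26: 40+85 = 125 > 80
Round 3 — N22, N26 seize.
  N22 sheds 165 L/s: no online neighbours, lost.
  N26 sheds 125 L/s: no online neighbours, lost.
No further seizures.

90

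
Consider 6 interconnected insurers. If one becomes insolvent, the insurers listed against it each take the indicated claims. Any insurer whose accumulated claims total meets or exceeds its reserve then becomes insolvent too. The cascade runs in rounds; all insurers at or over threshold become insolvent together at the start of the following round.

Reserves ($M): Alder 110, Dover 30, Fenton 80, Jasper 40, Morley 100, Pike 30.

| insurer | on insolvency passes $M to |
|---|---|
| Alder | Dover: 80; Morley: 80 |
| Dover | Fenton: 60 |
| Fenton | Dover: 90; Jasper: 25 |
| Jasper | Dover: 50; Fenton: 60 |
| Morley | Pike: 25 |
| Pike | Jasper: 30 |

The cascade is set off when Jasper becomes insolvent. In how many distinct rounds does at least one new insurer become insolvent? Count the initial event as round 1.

Round 1 — Jasper becomes insolvent (initial).
  Dover: +50 → 50 ≥ 30
  Fenton: +60 → 60 < 80
Round 2 — Dover becomes insolvent.
  Fenton: +60 → 120 ≥ 80
Round 3 — Fenton becomes insolvent.
No further insolvencies.

3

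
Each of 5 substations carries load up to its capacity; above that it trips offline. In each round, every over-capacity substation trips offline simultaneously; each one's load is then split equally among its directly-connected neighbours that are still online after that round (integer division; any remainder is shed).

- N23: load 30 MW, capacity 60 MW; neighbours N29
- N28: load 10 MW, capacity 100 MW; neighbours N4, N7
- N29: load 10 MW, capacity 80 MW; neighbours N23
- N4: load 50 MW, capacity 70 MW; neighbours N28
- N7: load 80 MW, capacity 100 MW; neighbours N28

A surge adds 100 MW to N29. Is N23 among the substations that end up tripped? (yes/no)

yes

Round 1 — N29 at 110 > 80. N29 trips offline.
  N29 sheds 110 MW to N23: 110 each.
    N23: 30+110 = 140 > 60
Round 2 — N23 trips offline.
  N23 sheds 140 MW: no online neighbours, lost.
No further trips.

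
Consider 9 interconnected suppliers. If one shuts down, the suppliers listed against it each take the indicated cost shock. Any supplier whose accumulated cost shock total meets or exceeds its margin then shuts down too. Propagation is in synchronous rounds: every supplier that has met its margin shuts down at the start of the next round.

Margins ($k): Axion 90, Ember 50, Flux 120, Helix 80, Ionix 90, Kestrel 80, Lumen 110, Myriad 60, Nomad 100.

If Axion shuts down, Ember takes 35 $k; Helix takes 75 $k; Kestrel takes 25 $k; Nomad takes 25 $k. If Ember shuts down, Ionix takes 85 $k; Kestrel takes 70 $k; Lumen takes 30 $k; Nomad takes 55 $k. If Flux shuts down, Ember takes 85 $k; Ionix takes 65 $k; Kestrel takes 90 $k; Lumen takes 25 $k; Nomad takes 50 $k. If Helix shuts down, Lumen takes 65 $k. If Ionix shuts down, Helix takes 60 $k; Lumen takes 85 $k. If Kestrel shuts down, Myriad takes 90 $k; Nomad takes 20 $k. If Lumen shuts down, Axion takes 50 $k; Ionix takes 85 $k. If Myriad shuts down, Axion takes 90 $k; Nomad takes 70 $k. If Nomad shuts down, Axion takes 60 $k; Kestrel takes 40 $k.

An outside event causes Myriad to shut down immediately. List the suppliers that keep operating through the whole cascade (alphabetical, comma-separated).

Round 1 — Myriad shuts down (initial).
  Axion: +90 → 90 ≥ 90
  Nomad: +70 → 70 < 100
Round 2 — Axion shuts down.
  Ember: +35 → 35 < 50
  Helix: +75 → 75 < 80
  Kestrel: +25 → 25 < 80
  Nomad: +25 → 95 < 100
No further shutdowns.

Ember, Flux, Helix, Ionix, Kestrel, Lumen, Nomad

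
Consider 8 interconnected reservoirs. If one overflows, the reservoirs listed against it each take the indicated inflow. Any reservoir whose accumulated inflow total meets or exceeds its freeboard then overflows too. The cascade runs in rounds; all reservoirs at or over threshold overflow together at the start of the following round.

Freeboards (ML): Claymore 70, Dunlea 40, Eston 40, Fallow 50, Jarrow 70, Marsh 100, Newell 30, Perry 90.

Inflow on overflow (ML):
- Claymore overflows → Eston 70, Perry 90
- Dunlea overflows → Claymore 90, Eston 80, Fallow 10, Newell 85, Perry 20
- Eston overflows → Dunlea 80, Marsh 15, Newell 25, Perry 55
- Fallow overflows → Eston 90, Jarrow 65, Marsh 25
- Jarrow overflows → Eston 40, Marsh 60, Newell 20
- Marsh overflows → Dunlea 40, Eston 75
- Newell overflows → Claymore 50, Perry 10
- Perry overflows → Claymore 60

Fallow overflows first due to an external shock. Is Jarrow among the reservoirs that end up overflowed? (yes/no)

Round 1 — Fallow overflows (initial).
  Eston: +90 → 90 ≥ 40
  Jarrow: +65 → 65 < 70
  Marsh: +25 → 25 < 100
Round 2 — Eston overflows.
  Dunlea: +80 → 80 ≥ 40
  Marsh: +15 → 40 < 100
  Newell: +25 → 25 < 30
  Perry: +55 → 55 < 90
Round 3 — Dunlea overflows.
  Claymore: +90 → 90 ≥ 70
  Newell: +85 → 110 ≥ 30
  Perry: +20 → 75 < 90
Round 4 — Claymore, Newell overflow.
  Perry: +90+10 → 175 ≥ 90
Round 5 — Perry overflows.
No further overflows.

no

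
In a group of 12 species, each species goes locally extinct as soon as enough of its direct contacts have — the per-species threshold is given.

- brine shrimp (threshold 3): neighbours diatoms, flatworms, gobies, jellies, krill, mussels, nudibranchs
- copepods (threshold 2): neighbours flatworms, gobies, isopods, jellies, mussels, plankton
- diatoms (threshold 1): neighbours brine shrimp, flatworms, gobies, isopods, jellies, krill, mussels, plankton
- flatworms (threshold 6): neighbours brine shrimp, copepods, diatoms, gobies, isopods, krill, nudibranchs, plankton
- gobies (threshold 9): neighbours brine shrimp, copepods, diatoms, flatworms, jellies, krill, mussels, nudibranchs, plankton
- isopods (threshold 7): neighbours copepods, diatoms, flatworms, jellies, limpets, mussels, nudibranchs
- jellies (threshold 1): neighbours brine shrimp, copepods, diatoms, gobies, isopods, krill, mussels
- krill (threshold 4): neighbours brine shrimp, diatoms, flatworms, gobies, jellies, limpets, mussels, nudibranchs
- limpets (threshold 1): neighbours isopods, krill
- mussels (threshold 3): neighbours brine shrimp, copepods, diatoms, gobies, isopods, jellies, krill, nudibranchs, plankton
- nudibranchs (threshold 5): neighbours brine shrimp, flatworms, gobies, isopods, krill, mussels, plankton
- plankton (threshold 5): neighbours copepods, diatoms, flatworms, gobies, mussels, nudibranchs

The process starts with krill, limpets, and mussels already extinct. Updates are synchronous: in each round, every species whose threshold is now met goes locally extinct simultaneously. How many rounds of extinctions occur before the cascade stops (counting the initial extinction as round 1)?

Round 1 — krill, limpets, mussels go locally extinct (initial).
Round 2 — checking thresholds:
  brine shrimp: 2 of 7 neighbours < 3, not yet.
  copepods: 1 of 6 neighbours < 2, not yet.
  diatoms: 2 of 8 neighbours ≥ 1, goes locally extinct.
  flatworms: 1 of 8 neighbours < 6, not yet.
  gobies: 2 of 9 neighbours < 9, not yet.
  isopods: 2 of 7 neighbours < 7, not yet.
  jellies: 2 of 7 neighbours ≥ 1, goes locally extinct.
  nudibranchs: 2 of 7 neighbours < 5, not yet.
  plankton: 1 of 6 neighbours < 5, not yet.
Round 3 — checking thresholds:
  brine shrimp: 4 of 7 neighbours ≥ 3, goes locally extinct.
  copepods: 2 of 6 neighbours ≥ 2, goes locally extinct.
  flatworms: 2 of 8 neighbours < 6, not yet.
  gobies: 4 of 9 neighbours < 9, not yet.
  isopods: 4 of 7 neighbours < 7, not yet.
  nudibranchs: 2 of 7 neighbours < 5, not yet.
  plankton: 2 of 6 neighbours < 5, not yet.
Round 4 — no new extinctions; cascade stops.

3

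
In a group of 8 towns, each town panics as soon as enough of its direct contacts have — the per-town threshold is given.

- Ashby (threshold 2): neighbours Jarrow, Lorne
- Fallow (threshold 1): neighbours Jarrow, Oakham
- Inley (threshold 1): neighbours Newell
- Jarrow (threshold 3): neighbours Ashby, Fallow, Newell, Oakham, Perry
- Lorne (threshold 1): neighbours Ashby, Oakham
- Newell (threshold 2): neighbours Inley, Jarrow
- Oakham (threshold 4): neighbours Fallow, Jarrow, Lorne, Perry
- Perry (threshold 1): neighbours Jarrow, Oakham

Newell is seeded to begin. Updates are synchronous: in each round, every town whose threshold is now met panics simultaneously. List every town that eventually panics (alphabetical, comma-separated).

Round 1 — Newell panics (initial).
Round 2 — checking thresholds:
  Inley: 1 of 1 neighbours ≥ 1, panics.
  Jarrow: 1 of 5 neighbours < 3, holds.
Round 3 — no new panics; cascade stops.

Inley, Newell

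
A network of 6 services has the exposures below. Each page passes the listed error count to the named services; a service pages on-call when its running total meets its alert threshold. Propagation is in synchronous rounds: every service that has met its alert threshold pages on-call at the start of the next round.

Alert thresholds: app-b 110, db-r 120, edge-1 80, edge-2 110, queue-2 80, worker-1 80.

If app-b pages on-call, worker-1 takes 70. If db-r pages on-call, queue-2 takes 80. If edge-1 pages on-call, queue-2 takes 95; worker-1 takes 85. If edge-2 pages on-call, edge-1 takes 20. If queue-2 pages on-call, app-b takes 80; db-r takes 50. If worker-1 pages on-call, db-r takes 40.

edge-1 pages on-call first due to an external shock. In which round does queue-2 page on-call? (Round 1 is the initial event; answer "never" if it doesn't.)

Round 1 — edge-1 pages on-call (initial).
  queue-2: +95 → 95 ≥ 80
  worker-1: +85 → 85 ≥ 80
Round 2 — queue-2, worker-1 page on-call.
  app-b: +80 → 80 < 110
  db-r: +50+40 → 90 < 120
No further pages.

2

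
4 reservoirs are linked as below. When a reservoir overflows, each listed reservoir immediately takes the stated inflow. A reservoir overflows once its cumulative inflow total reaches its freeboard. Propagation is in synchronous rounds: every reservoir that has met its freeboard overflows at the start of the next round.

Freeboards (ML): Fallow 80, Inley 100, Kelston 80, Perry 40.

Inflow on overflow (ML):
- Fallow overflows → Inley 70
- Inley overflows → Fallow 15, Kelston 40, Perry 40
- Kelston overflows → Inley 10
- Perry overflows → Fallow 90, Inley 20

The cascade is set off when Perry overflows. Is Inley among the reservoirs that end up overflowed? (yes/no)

no

Round 1 — Perry overflows (initial).
  Fallow: +90 → 90 ≥ 80
  Inley: +20 → 20 < 100
Round 2 — Fallow overflows.
  Inley: +70 → 90 < 100
No further overflows.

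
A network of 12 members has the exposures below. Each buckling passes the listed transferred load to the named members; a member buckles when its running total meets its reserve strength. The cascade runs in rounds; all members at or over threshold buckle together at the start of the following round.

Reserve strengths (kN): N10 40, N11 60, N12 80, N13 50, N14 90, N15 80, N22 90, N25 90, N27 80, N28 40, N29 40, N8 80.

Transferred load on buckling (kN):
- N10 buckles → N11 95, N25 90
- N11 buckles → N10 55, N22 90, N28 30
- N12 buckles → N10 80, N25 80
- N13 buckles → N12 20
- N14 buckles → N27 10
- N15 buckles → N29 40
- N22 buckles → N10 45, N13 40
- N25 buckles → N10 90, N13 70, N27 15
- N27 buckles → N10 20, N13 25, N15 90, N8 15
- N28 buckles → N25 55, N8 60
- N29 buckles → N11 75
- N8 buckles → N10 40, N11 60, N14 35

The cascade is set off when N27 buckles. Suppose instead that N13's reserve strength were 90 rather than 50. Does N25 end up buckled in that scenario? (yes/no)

yes

With N13's reserve strength at 90:
Round 1 — N27 buckles (initial).
  N10: +20 → 20 < 40
  N13: +25 → 25 < 90
  N15: +90 → 90 ≥ 80
  N8: +15 → 15 < 80
Round 2 — N15 buckles.
  N29: +40 → 40 ≥ 40
Round 3 — N29 buckles.
  N11: +75 → 75 ≥ 60
Round 4 — N11 buckles.
  N10: +55 → 75 ≥ 40
  N22: +90 → 90 ≥ 90
  N28: +30 → 30 < 40
Round 5 — N10, N22 buckle.
  N13: +40 → 65 < 90
  N25: +90 → 90 ≥ 90
Round 6 — N25 buckles.
  N13: +70 → 135 ≥ 90
Round 7 — N13 buckles.
  N12: +20 → 20 < 80
No further bucklings.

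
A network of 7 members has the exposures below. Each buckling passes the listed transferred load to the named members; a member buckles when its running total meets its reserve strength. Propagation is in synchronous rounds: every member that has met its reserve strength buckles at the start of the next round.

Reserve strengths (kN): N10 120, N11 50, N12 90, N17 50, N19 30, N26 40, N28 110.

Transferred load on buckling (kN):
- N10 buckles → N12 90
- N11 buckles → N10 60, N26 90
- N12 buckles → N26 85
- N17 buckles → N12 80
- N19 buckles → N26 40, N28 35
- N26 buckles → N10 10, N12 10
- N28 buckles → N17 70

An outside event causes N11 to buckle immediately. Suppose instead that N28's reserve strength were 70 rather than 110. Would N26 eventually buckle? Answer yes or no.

yes

With N28's reserve strength at 70:
Round 1 — N11 buckles (initial).
  N10: +60 → 60 < 120
  N26: +90 → 90 ≥ 40
Round 2 — N26 buckles.
  N10: +10 → 70 < 120
  N12: +10 → 10 < 90
No further bucklings.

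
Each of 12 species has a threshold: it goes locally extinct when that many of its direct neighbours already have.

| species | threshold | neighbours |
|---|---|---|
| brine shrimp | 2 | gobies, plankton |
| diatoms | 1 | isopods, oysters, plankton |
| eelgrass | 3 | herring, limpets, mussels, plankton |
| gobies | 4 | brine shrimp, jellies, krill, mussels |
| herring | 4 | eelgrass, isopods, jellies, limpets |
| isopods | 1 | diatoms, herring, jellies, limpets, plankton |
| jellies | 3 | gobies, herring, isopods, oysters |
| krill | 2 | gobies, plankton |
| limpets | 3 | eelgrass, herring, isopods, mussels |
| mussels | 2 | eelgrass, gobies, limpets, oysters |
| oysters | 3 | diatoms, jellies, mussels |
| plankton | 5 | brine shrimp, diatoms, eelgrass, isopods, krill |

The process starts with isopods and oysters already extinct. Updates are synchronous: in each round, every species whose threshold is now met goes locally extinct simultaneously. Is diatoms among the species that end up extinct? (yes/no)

yes

Round 1 — isopods, oysters go locally extinct (initial).
Round 2 — checking thresholds:
  diatoms: 2 of 3 neighbours ≥ 1, goes locally extinct.
  herring: 1 of 4 neighbours < 4, not yet.
  jellies: 2 of 4 neighbours < 3, not yet.
  limpets: 1 of 4 neighbours < 3, not yet.
  mussels: 1 of 4 neighbours < 2, not yet.
  plankton: 1 of 5 neighbours < 5, not yet.
Round 3 — no new extinctions; cascade stops.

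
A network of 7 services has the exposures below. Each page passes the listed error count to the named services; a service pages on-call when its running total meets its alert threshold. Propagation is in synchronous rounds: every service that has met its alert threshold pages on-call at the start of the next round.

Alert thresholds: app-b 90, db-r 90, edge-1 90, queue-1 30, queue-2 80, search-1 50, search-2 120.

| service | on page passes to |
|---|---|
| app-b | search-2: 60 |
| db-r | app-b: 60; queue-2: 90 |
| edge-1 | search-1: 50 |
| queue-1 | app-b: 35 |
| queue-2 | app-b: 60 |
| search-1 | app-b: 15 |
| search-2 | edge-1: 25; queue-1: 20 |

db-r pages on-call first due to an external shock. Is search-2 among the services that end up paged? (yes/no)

no

Round 1 — db-r pages on-call (initial).
  app-b: +60 → 60 < 90
  queue-2: +90 → 90 ≥ 80
Round 2 — queue-2 pages on-call.
  app-b: +60 → 120 ≥ 90
Round 3 — app-b pages on-call.
  search-2: +60 → 60 < 120
No further pages.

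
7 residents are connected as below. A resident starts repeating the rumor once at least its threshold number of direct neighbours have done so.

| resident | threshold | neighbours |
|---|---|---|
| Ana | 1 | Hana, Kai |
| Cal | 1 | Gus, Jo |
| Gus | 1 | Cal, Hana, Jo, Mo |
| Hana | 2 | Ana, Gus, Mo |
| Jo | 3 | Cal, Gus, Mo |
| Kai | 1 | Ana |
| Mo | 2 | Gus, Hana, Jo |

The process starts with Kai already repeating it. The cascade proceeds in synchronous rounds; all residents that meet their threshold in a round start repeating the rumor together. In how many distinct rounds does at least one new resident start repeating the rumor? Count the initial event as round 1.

2

Round 1 — Kai starts repeating the rumor (initial).
Round 2 — checking thresholds:
  Ana: 1 of 2 neighbours ≥ 1, starts repeating the rumor.
Round 3 — no new spreads; cascade stops.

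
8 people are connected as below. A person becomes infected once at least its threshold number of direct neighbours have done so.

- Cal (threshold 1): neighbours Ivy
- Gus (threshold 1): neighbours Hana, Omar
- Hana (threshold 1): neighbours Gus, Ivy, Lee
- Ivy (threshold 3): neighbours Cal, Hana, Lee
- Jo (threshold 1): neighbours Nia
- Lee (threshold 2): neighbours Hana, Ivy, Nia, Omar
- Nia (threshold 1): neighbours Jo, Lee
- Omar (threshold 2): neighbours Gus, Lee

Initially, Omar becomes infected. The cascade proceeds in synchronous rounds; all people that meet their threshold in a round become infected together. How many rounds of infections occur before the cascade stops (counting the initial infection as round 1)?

6

Round 1 — Omar becomes infected (initial).
Round 2 — checking thresholds:
  Gus: 1 of 2 neighbours ≥ 1, becomes infected.
  Lee: 1 of 4 neighbours < 2, below threshold.
Round 3 — checking thresholds:
  Hana: 1 of 3 neighbours ≥ 1, becomes infected.
  Lee: 1 of 4 neighbours < 2, below threshold.
Round 4 — checking thresholds:
  Ivy: 1 of 3 neighbours < 3, below threshold.
  Lee: 2 of 4 neighbours ≥ 2, becomes infected.
Round 5 — checking thresholds:
  Ivy: 2 of 3 neighbours < 3, below threshold.
  Nia: 1 of 2 neighbours ≥ 1, becomes infected.
Round 6 — checking thresholds:
  Ivy: 2 of 3 neighbours < 3, below threshold.
  Jo: 1 of 1 neighbours ≥ 1, becomes infected.
Round 7 — no new infections; cascade stops.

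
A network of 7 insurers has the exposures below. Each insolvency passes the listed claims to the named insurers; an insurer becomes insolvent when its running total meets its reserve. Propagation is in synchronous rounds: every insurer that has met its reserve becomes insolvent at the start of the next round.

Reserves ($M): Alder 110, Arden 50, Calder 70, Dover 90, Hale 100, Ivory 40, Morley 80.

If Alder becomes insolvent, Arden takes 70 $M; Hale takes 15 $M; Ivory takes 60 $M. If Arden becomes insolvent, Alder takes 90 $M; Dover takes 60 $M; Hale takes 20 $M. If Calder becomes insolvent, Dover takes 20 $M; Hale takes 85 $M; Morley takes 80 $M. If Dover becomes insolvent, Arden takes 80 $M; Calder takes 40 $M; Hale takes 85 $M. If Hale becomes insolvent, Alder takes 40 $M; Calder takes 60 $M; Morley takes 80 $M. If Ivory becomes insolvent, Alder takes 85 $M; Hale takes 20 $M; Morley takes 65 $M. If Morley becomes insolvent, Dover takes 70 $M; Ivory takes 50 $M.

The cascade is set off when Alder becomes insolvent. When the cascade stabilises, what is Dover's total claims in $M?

60

Round 1 — Alder becomes insolvent (initial).
  Arden: +70 → 70 ≥ 50
  Hale: +15 → 15 < 100
  Ivory: +60 → 60 ≥ 40
Round 2 — Arden, Ivory become insolvent.
  Dover: +60 → 60 < 90
  Hale: +20+20 → 55 < 100
  Morley: +65 → 65 < 80
No further insolvencies.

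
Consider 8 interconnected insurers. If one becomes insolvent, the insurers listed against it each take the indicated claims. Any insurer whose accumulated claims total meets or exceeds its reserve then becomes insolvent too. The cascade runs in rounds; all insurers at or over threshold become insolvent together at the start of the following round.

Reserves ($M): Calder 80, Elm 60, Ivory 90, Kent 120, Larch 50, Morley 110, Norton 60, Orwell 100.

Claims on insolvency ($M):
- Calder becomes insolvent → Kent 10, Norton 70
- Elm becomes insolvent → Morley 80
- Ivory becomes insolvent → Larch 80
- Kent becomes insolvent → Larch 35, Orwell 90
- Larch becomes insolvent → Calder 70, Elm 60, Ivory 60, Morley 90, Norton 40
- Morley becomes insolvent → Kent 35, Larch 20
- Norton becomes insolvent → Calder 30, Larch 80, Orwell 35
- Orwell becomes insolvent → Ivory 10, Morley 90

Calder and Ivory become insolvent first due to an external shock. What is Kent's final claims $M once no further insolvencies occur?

Round 1 — Calder, Ivory become insolvent (initial).
  Kent: +10 → 10 < 120
  Larch: +80 → 80 ≥ 50
  Norton: +70 → 70 ≥ 60
Round 2 — Larch, Norton become insolvent.
  Elm: +60 → 60 ≥ 60
  Morley: +90 → 90 < 110
  Orwell: +35 → 35 < 100
Round 3 — Elm becomes insolvent.
  Morley: +80 → 170 ≥ 110
Round 4 — Morley becomes insolvent.
  Kent: +35 → 45 < 120
No further insolvencies.

45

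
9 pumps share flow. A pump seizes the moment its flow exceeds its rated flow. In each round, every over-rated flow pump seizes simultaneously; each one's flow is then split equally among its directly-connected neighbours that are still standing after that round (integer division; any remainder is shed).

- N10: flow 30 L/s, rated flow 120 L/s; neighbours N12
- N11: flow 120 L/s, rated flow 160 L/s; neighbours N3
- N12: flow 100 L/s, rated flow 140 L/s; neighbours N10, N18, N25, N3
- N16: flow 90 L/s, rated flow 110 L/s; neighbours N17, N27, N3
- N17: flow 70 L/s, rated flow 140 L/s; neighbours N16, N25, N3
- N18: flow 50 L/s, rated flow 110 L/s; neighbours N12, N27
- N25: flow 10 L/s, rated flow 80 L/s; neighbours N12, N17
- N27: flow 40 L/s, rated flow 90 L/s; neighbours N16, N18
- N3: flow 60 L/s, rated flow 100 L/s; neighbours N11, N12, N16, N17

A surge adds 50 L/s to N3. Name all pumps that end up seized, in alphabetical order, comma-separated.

N10, N12, N16, N17, N18, N25, N27, N3

Round 1 — N3 at 110 > 100. N3 seizes.
  N3 sheds 110 L/s to N11, N12, N16, N17: 27 each (2 lost).
    N11: 120+27 = 147 ≤ 160
    N12: 100+27 = 127 ≤ 140
    N16: 90+27 = 117 > 110
    N17: 70+27 = 97 ≤ 140
Round 2 — N16 seizes.
  N16 sheds 117 L/s to N17, N27: 58 each (1 lost).
    N17: 97+58 = 155 > 140
    N27: 40+58 = 98 > 90
Round 3 — N17, N27 seize.
  N17 sheds 155 L/s to N25: 155 each.
    N25: 10+155 = 165 > 80
  N27 sheds 98 L/s to N18: 98 each.
    N18: 50+98 = 148 > 110
Round 4 — N18, N25 seize.
  N18 sheds 148 L/s to N12: 148 each.
    N12: 127+148 = 275 > 140
  N25 sheds 165 L/s to N12: 165 each.
    N12: 275+165 = 440 > 140
Round 5 — N12 seizes.
  N12 sheds 440 L/s to N10: 440 each.
    N10: 30+440 = 470 > 120
Round 6 — N10 seizes.
  N10 sheds 470 L/s: no online neighbours, lost.
No further seizures.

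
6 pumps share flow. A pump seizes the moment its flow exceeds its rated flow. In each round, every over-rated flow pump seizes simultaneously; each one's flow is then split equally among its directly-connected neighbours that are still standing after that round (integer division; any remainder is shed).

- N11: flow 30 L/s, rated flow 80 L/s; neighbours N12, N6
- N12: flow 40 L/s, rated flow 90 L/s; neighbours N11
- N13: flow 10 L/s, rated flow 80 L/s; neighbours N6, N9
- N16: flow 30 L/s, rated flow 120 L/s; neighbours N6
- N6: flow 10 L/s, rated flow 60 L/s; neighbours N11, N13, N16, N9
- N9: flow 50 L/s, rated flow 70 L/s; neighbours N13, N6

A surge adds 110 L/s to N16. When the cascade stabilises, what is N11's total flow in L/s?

80

Round 1 — N16 at 140 > 120. N16 seizes.
  N16 sheds 140 L/s to N6: 140 each.
    N6: 10+140 = 150 > 60
Round 2 — N6 seizes.
  N6 sheds 150 L/s to N11, N13, N9: 50 each.
    N11: 30+50 = 80 ≤ 80
    N13: 10+50 = 60 ≤ 80
    N9: 50+50 = 100 > 70
Round 3 — N9 seizes.
  N9 sheds 100 L/s to N13: 100 each.
    N13: 60+100 = 160 > 80
Round 4 — N13 seizes.
  N13 sheds 160 L/s: no online neighbours, lost.
No further seizures.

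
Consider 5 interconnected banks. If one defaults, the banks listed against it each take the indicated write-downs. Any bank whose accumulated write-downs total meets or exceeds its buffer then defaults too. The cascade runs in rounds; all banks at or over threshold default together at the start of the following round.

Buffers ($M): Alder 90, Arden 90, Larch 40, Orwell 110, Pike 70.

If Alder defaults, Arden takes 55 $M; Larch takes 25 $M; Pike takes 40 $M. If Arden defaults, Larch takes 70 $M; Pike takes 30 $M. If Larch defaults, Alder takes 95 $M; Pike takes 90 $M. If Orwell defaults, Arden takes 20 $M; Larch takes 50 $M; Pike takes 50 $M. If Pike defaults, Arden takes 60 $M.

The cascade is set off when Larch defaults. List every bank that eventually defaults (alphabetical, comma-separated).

Round 1 — Larch defaults (initial).
  Alder: +95 → 95 ≥ 90
  Pike: +90 → 90 ≥ 70
Round 2 — Alder, Pike default.
  Arden: +55+60 → 115 ≥ 90
Round 3 — Arden defaults.
No further defaults.

Alder, Arden, Larch, Pike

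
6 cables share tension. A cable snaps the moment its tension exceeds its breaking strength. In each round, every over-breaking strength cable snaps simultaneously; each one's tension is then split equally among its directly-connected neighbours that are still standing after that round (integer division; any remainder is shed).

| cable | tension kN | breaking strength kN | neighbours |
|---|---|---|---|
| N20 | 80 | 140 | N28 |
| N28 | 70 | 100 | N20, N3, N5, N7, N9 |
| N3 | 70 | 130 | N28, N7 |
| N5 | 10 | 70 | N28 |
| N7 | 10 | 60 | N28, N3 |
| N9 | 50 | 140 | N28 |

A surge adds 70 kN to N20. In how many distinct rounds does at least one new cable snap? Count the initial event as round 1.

4

Round 1 — N20 at 150 > 140. N20 snaps.
  N20 sheds 150 kN to N28: 150 each.
    N28: 70+150 = 220 > 100
Round 2 — N28 snaps.
  N28 sheds 220 kN to N3, N5, N7, N9: 55 each.
    N3: 70+55 = 125 ≤ 130
    N5: 10+55 = 65 ≤ 70
    N7: 10+55 = 65 > 60
    N9: 50+55 = 105 ≤ 140
Round 3 — N7 snaps.
  N7 sheds 65 kN to N3: 65 each.
    N3: 125+65 = 190 > 130
Round 4 — N3 snaps.
  N3 sheds 190 kN: no online neighbours, lost.
No further breaks.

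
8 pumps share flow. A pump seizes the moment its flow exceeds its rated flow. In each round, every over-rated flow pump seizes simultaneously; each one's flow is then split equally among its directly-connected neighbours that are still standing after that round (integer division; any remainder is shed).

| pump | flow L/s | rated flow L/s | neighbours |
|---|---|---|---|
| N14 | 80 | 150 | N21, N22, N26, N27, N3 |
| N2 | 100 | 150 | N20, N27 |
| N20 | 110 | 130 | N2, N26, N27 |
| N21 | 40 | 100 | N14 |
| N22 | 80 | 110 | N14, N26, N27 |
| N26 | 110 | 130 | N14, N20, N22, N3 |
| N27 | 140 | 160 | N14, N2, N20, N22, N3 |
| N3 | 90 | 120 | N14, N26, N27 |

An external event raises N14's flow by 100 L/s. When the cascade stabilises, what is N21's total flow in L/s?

76

Round 1 — N14 at 180 > 150. N14 seizes.
  N14 sheds 180 L/s to N21, N22, N26, N27, N3: 36 each.
    N21: 40+36 = 76 ≤ 100
    N22: 80+36 = 116 > 110
    N26: 110+36 = 146 > 130
    N27: 140+36 = 176 > 160
    N3: 90+36 = 126 > 120
Round 2 — N22, N26, N27, N3 seize.
  N22 sheds 116 L/s: no online neighbours, lost.
  N26 sheds 146 L/s to N20: 146 each.
    N20: 110+146 = 256 > 130
  N27 sheds 176 L/s to N2, N20: 88 each.
    N2: 100+88 = 188 > 150
    N20: 256+88 = 344 > 130
  N3 sheds 126 L/s: no online neighbours, lost.
Round 3 — N2, N20 seize.
  N2 sheds 188 L/s: no online neighbours, lost.
  N20 sheds 344 L/s: no online neighbours, lost.
No further seizures.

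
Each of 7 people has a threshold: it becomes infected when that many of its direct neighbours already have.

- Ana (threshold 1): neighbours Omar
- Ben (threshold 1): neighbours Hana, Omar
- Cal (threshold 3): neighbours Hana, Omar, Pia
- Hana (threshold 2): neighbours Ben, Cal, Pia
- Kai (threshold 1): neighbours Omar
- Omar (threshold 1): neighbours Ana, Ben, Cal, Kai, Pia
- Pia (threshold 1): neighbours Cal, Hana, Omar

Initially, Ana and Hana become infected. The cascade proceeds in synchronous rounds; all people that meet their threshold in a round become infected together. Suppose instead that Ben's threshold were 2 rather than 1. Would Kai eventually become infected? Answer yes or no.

With Ben's threshold at 2:
Round 1 — Ana, Hana become infected (initial).
Round 2 — checking thresholds:
  Ben: 1 of 2 neighbours < 2, below threshold.
  Cal: 1 of 3 neighbours < 3, below threshold.
  Omar: 1 of 5 neighbours ≥ 1, becomes infected.
  Pia: 1 of 3 neighbours ≥ 1, becomes infected.
Round 3 — checking thresholds:
  Ben: 2 of 2 neighbours ≥ 2, becomes infected.
  Cal: 3 of 3 neighbours ≥ 3, becomes infected.
  Kai: 1 of 1 neighbours ≥ 1, becomes infected.
Round 4 — no new infections; cascade stops.

yes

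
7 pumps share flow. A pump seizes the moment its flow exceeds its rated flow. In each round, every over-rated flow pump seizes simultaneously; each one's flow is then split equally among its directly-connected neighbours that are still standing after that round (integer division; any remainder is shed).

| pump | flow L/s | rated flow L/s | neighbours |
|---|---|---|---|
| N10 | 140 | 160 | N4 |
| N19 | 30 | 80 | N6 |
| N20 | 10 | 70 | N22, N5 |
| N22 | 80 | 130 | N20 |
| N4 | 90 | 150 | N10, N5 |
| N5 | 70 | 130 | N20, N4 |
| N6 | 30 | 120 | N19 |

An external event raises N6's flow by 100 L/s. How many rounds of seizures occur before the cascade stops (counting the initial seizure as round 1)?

Round 1 — N6 at 130 > 120. N6 seizes.
  N6 sheds 130 L/s to N19: 130 each.
    N19: 30+130 = 160 > 80
Round 2 — N19 seizes.
  N19 sheds 160 L/s: no online neighbours, lost.
No further seizures.

2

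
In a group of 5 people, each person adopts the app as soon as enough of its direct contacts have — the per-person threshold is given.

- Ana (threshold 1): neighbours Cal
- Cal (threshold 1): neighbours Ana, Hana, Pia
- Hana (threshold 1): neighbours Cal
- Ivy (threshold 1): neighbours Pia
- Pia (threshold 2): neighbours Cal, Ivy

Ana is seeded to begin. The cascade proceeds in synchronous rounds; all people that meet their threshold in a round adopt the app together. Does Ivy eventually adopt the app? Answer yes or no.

Round 1 — Ana adopts the app (initial).
Round 2 — checking thresholds:
  Cal: 1 of 3 neighbours ≥ 1, adopts the app.
Round 3 — checking thresholds:
  Hana: 1 of 1 neighbours ≥ 1, adopts the app.
  Pia: 1 of 2 neighbours < 2, not yet.
Round 4 — no new adoptions; cascade stops.

no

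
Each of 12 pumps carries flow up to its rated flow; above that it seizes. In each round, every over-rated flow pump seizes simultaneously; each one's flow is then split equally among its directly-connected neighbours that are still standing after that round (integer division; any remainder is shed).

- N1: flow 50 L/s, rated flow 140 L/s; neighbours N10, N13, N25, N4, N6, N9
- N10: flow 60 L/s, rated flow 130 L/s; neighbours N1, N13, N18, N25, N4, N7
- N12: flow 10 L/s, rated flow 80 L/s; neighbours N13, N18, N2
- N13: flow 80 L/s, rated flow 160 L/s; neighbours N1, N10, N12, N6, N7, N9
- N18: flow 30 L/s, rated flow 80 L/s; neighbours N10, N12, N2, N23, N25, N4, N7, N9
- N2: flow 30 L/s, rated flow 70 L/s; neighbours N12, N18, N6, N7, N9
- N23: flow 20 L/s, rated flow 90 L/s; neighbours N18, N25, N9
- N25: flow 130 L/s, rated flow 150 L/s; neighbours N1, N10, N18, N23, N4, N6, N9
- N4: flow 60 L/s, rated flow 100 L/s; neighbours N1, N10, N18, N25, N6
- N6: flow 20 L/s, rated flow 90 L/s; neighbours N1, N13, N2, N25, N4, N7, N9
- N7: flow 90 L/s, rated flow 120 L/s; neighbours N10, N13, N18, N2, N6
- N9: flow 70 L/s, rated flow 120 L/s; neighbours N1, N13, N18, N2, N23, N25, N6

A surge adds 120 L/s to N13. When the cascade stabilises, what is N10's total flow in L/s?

123

Round 1 — N13 at 200 > 160. N13 seizes.
  N13 sheds 200 L/s to N1, N10, N12, N6, N7, N9: 33 each (2 lost).
    N1: 50+33 = 83 ≤ 140
    N10: 60+33 = 93 ≤ 130
    N12: 10+33 = 43 ≤ 80
    N6: 20+33 = 53 ≤ 90
    N7: 90+33 = 123 > 120
    N9: 70+33 = 103 ≤ 120
Round 2 — N7 seizes.
  N7 sheds 123 L/s to N10, N18, N2, N6: 30 each (3 lost).
    N10: 93+30 = 123 ≤ 130
    N18: 30+30 = 60 ≤ 80
    N2: 30+30 = 60 ≤ 70
    N6: 53+30 = 83 ≤ 90
No further seizures.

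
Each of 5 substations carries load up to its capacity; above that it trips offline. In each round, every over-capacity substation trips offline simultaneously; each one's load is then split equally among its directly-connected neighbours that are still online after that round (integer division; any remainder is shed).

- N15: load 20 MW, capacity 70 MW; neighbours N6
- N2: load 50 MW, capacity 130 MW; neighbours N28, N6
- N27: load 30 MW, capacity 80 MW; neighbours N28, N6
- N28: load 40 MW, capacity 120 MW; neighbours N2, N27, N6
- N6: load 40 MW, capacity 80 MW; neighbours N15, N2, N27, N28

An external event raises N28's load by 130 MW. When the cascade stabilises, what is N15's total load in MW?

Round 1 — N28 at 170 > 120. N28 trips offline.
  N28 sheds 170 MW to N2, N27, N6: 56 each (2 lost).
    N2: 50+56 = 106 ≤ 130
    N27: 30+56 = 86 > 80
    N6: 40+56 = 96 > 80
Round 2 — N27, N6 trip offline.
  N27 sheds 86 MW: no online neighbours, lost.
  N6 sheds 96 MW to N15, N2: 48 each.
    N15: 20+48 = 68 ≤ 70
    N2: 106+48 = 154 > 130
Round 3 — N2 trips offline.
  N2 sheds 154 MW: no online neighbours, lost.
No further trips.

68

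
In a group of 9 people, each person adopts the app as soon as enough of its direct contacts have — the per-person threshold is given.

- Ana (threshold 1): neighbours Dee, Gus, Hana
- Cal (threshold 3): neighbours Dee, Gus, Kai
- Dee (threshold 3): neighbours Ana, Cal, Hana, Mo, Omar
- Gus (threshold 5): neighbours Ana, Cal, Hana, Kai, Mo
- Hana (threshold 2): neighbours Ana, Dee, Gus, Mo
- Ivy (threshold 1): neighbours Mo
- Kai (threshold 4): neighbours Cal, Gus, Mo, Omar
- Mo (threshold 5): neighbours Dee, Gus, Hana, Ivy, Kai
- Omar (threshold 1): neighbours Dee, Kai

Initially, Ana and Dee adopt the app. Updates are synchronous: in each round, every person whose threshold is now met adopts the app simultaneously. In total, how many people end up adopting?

4

Round 1 — Ana, Dee adopt the app (initial).
Round 2 — checking thresholds:
  Cal: 1 of 3 neighbours < 3, not yet.
  Gus: 1 of 5 neighbours < 5, not yet.
  Hana: 2 of 4 neighbours ≥ 2, adopts the app.
  Mo: 1 of 5 neighbours < 5, not yet.
  Omar: 1 of 2 neighbours ≥ 1, adopts the app.
Round 3 — no new adoptions; cascade stops.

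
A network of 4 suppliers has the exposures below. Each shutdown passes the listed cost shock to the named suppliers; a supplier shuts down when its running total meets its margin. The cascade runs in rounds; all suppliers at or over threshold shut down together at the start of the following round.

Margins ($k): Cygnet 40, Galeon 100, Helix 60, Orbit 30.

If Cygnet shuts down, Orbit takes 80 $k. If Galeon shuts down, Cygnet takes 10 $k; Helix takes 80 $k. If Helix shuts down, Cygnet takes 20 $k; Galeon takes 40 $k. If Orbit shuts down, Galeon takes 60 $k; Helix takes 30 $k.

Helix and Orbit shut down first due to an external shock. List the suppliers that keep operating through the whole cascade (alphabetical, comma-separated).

Cygnet

Round 1 — Helix, Orbit shut down (initial).
  Cygnet: +20 → 20 < 40
  Galeon: +40+60 → 100 ≥ 100
Round 2 — Galeon shuts down.
  Cygnet: +10 → 30 < 40
No further shutdowns.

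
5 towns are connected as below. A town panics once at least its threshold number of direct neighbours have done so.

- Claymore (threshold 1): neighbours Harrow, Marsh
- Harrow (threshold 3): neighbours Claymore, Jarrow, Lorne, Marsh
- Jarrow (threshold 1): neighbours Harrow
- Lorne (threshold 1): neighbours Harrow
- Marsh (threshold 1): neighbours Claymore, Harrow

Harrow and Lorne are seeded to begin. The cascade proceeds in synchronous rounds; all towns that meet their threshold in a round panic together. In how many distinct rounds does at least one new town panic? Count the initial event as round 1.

2

Round 1 — Harrow, Lorne panic (initial).
Round 2 — checking thresholds:
  Claymore: 1 of 2 neighbours ≥ 1, panics.
  Jarrow: 1 of 1 neighbours ≥ 1, panics.
  Marsh: 1 of 2 neighbours ≥ 1, panics.
Round 3 — no new panics; cascade stops.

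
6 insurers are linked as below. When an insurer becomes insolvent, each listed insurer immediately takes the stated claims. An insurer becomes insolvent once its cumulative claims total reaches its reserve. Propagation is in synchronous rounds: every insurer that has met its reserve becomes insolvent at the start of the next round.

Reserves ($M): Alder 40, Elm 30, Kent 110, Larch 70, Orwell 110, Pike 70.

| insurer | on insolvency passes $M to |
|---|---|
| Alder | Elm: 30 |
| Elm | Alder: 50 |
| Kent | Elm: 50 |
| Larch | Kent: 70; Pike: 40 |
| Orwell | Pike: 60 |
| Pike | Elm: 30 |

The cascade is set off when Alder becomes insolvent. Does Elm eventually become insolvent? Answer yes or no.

Round 1 — Alder becomes insolvent (initial).
  Elm: +30 → 30 ≥ 30
Round 2 — Elm becomes insolvent.
No further insolvencies.

yes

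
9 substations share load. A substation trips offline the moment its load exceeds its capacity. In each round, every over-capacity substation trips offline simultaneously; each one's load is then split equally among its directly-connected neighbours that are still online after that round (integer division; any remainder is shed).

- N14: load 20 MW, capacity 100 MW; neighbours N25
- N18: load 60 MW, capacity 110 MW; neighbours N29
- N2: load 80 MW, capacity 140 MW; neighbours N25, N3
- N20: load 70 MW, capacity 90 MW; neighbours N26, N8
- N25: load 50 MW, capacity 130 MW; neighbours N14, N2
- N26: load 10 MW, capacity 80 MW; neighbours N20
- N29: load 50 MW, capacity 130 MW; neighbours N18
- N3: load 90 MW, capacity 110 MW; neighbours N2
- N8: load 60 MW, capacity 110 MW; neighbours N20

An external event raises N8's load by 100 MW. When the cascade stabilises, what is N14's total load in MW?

20

Round 1 — N8 at 160 > 110. N8 trips offline.
  N8 sheds 160 MW to N20: 160 each.
    N20: 70+160 = 230 > 90
Round 2 — N20 trips offline.
  N20 sheds 230 MW to N26: 230 each.
    N26: 10+230 = 240 > 80
Round 3 — N26 trips offline.
  N26 sheds 240 MW: no online neighbours, lost.
No further trips.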